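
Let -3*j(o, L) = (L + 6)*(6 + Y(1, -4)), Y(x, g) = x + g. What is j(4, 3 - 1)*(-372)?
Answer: 2976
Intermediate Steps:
Y(x, g) = g + x
j(o, L) = -6 - L (j(o, L) = -(L + 6)*(6 + (-4 + 1))/3 = -(6 + L)*(6 - 3)/3 = -(6 + L)*3/3 = -(18 + 3*L)/3 = -6 - L)
j(4, 3 - 1)*(-372) = (-6 - (3 - 1))*(-372) = (-6 - 1*2)*(-372) = (-6 - 2)*(-372) = -8*(-372) = 2976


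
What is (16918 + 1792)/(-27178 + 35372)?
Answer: 9355/4097 ≈ 2.2834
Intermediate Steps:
(16918 + 1792)/(-27178 + 35372) = 18710/8194 = 18710*(1/8194) = 9355/4097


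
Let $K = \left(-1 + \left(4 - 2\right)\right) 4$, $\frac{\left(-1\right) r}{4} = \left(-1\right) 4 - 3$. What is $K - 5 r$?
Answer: $-136$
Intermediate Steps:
$r = 28$ ($r = - 4 \left(\left(-1\right) 4 - 3\right) = - 4 \left(-4 - 3\right) = \left(-4\right) \left(-7\right) = 28$)
$K = 4$ ($K = \left(-1 + \left(4 - 2\right)\right) 4 = \left(-1 + 2\right) 4 = 1 \cdot 4 = 4$)
$K - 5 r = 4 - 140 = -136$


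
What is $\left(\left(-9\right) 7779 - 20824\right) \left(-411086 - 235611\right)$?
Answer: $58742721995$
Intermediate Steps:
$\left(\left(-9\right) 7779 - 20824\right) \left(-411086 - 235611\right) = \left(-70011 - 20824\right) \left(-646697\right) = \left(-90835\right) \left(-646697\right) = 58742721995$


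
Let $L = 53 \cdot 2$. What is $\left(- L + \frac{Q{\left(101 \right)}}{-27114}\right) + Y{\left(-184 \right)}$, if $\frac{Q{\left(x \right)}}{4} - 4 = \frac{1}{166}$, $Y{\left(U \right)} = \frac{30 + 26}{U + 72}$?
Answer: $- \frac{239675533}{2250462} \approx -106.5$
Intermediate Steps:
$L = 106$
$Y{\left(U \right)} = \frac{56}{72 + U}$
$Q{\left(x \right)} = \frac{1330}{83}$ ($Q{\left(x \right)} = 16 + \frac{4}{166} = 16 + 4 \cdot \frac{1}{166} = 16 + \frac{2}{83} = \frac{1330}{83}$)
$\left(- L + \frac{Q{\left(101 \right)}}{-27114}\right) + Y{\left(-184 \right)} = \left(\left(-1\right) 106 + \frac{1330}{83 \left(-27114\right)}\right) + \frac{56}{72 - 184} = \left(-106 + \frac{1330}{83} \left(- \frac{1}{27114}\right)\right) + \frac{56}{-112} = \left(-106 - \frac{665}{1125231}\right) + 56 \left(- \frac{1}{112}\right) = - \frac{119275151}{1125231} - \frac{1}{2} = - \frac{239675533}{2250462}$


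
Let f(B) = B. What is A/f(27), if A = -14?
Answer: -14/27 ≈ -0.51852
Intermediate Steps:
A/f(27) = -14/27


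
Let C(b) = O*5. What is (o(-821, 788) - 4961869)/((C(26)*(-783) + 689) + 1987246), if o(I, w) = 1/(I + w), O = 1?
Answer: -1903973/761310 ≈ -2.5009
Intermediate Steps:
C(b) = 5 (C(b) = 1*5 = 5)
(o(-821, 788) - 4961869)/((C(26)*(-783) + 689) + 1987246) = (1/(-821 + 788) - 4961869)/((5*(-783) + 689) + 1987246) = (1/(-33) - 4961869)/((-3915 + 689) + 1987246) = (-1/33 - 4961869)/(-3226 + 1987246) = -163741678/33/1984020 = -163741678/33*1/1984020 = -1903973/761310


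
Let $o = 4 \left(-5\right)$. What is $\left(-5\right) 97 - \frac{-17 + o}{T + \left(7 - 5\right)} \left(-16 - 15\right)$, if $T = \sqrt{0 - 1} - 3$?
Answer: $\frac{177}{2} + \frac{1147 i}{2} \approx 88.5 + 573.5 i$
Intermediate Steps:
$T = -3 + i$ ($T = \sqrt{-1} - 3 = i - 3 = -3 + i \approx -3.0 + 1.0 i$)
$o = -20$
$\left(-5\right) 97 - \frac{-17 + o}{T + \left(7 - 5\right)} \left(-16 - 15\right) = \left(-5\right) 97 - \frac{-17 - 20}{\left(-3 + i\right) + \left(7 - 5\right)} \left(-16 - 15\right) = -485 - - \frac{37}{\left(-3 + i\right) + 2} \left(-31\right) = -485 - - \frac{37}{-1 + i} \left(-31\right) = -485 - - 37 \frac{-1 - i}{2} \left(-31\right) = -485 - - \frac{37 \left(-1 - i\right)}{2} \left(-31\right) = -485 - \frac{1147 \left(-1 - i\right)}{2}$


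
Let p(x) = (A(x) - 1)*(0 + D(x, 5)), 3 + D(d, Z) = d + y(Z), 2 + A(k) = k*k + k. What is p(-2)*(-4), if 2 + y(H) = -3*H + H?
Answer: -68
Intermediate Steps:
y(H) = -2 - 2*H (y(H) = -2 + (-3*H + H) = -2 - 2*H)
A(k) = -2 + k + k² (A(k) = -2 + (k*k + k) = -2 + (k² + k) = -2 + (k + k²) = -2 + k + k²)
D(d, Z) = -5 + d - 2*Z (D(d, Z) = -3 + (d + (-2 - 2*Z)) = -3 + (-2 + d - 2*Z) = -5 + d - 2*Z)
p(x) = (-15 + x)*(-3 + x + x²) (p(x) = ((-2 + x + x²) - 1)*(0 + (-5 + x - 2*5)) = (-3 + x + x²)*(0 + (-5 + x - 10)) = (-3 + x + x²)*(0 + (-15 + x)) = (-3 + x + x²)*(-15 + x) = (-15 + x)*(-3 + x + x²))
p(-2)*(-4) = ((-15 - 2)*(-3 - 2 + (-2)²))*(-4) = -17*(-3 - 2 + 4)*(-4) = -17*(-1)*(-4) = 17*(-4) = -68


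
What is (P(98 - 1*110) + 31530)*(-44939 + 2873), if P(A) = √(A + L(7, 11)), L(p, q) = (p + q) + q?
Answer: -1326340980 - 42066*√17 ≈ -1.3265e+9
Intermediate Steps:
L(p, q) = p + 2*q
P(A) = √(29 + A) (P(A) = √(A + (7 + 2*11)) = √(A + (7 + 22)) = √(A + 29) = √(29 + A))
(P(98 - 1*110) + 31530)*(-44939 + 2873) = (√(29 + (98 - 1*110)) + 31530)*(-44939 + 2873) = (√(29 + (98 - 110)) + 31530)*(-42066) = (√(29 - 12) + 31530)*(-42066) = (√17 + 31530)*(-42066) = (31530 + √17)*(-42066) = -1326340980 - 42066*√17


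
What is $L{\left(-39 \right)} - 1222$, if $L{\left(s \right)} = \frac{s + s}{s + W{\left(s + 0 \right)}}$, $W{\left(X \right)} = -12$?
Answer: $- \frac{20748}{17} \approx -1220.5$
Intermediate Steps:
$L{\left(s \right)} = \frac{2 s}{-12 + s}$ ($L{\left(s \right)} = \frac{s + s}{s - 12} = \frac{2 s}{-12 + s}$)
$L{\left(-39 \right)} - 1222 = 2 \left(-39\right) \frac{1}{-12 - 39} - 1222 = 2 \left(-39\right) \frac{1}{-51} - 1222 = 2 \left(-39\right) \left(- \frac{1}{51}\right) - 1222 = \frac{26}{17} - 1222 = - \frac{20748}{17}$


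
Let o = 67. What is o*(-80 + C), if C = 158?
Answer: 5226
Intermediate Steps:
o*(-80 + C) = 67*(-80 + 158) = 67*78 = 5226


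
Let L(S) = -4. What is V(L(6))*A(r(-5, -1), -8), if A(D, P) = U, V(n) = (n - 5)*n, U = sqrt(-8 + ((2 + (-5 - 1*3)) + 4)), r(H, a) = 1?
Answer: 36*I*sqrt(10) ≈ 113.84*I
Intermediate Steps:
U = I*sqrt(10) (U = sqrt(-8 + ((2 + (-5 - 3)) + 4)) = sqrt(-8 + ((2 - 8) + 4)) = sqrt(-8 + (-6 + 4)) = sqrt(-8 - 2) = sqrt(-10) = I*sqrt(10) ≈ 3.1623*I)
V(n) = n*(-5 + n) (V(n) = (-5 + n)*n = n*(-5 + n))
A(D, P) = I*sqrt(10)
V(L(6))*A(r(-5, -1), -8) = (-4*(-5 - 4))*(I*sqrt(10)) = (-4*(-9))*(I*sqrt(10)) = 36*(I*sqrt(10)) = 36*I*sqrt(10)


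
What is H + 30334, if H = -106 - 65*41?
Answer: 27563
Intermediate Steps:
H = -2771 (H = -106 - 2665 = -2771)
H + 30334 = -2771 + 30334 = 27563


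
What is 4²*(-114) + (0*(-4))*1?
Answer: -1824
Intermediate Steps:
4²*(-114) + (0*(-4))*1 = 16*(-114) + 0*1 = -1824 + 0 = -1824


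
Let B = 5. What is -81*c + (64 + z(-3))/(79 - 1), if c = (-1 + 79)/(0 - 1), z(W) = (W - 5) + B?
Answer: 492865/78 ≈ 6318.8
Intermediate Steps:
z(W) = W (z(W) = (W - 5) + 5 = (-5 + W) + 5 = W)
c = -78 (c = 78/(-1) = 78*(-1) = -78)
-81*c + (64 + z(-3))/(79 - 1) = -81*(-78) + (64 - 3)/(79 - 1) = 6318 + 61/78 = 492865/78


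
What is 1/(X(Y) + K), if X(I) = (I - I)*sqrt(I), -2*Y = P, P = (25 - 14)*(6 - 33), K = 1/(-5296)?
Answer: -5296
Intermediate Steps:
K = -1/5296 ≈ -0.00018882
P = -297 (P = 11*(-27) = -297)
Y = 297/2 (Y = -1/2*(-297) = 297/2 ≈ 148.50)
X(I) = 0 (X(I) = 0*sqrt(I) = 0)
1/(X(Y) + K) = 1/(0 - 1/5296) = 1/(-1/5296) = -5296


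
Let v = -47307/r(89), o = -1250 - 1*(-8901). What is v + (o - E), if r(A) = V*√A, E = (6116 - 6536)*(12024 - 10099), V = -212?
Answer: 816151 + 47307*√89/18868 ≈ 8.1618e+5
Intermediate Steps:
E = -808500 (E = -420*1925 = -808500)
r(A) = -212*√A
o = 7651 (o = -1250 + 8901 = 7651)
v = 47307*√89/18868 (v = -47307*(-√89/18868) = -(-47307)*√89/18868 = 47307*√89/18868 ≈ 23.653)
v + (o - E) = 47307*√89/18868 + (7651 - 1*(-808500)) = 47307*√89/18868 + (7651 + 808500) = 47307*√89/18868 + 816151 = 816151 + 47307*√89/18868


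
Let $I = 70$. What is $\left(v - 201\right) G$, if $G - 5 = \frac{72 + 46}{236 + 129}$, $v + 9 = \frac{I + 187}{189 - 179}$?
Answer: $- \frac{3580949}{3650} \approx -981.08$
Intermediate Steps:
$v = \frac{167}{10}$ ($v = -9 + \frac{70 + 187}{189 - 179} = -9 + \frac{257}{10} = \frac{167}{10} \approx 16.7$)
$G = \frac{1943}{365}$ ($G = 5 + \frac{72 + 46}{236 + 129} = 5 + \frac{118}{365} = \frac{1943}{365} \approx 5.3233$)
$\left(v - 201\right) G = \left(\frac{167}{10} - 201\right) \frac{1943}{365} = \left(- \frac{1843}{10}\right) \frac{1943}{365} = - \frac{3580949}{3650}$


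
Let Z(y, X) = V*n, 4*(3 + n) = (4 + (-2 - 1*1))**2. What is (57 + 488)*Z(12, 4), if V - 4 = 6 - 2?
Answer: -11990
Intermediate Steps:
V = 8 (V = 4 + (6 - 2) = 4 + 4 = 8)
n = -11/4 (n = -3 + (4 + (-2 - 1*1))**2/4 = -3 + (4 + (-2 - 1))**2/4 = -3 + (4 - 3)**2/4 = -3 + (1/4)*1**2 = -3 + (1/4)*1 = -3 + 1/4 = -11/4 ≈ -2.7500)
Z(y, X) = -22 (Z(y, X) = 8*(-11/4) = -22)
(57 + 488)*Z(12, 4) = (57 + 488)*(-22) = 545*(-22) = -11990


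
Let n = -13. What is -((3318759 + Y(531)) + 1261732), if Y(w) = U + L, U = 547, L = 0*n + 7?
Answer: -4581045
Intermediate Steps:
L = 7 (L = 0*(-13) + 7 = 0 + 7 = 7)
Y(w) = 554 (Y(w) = 547 + 7 = 554)
-((3318759 + Y(531)) + 1261732) = -((3318759 + 554) + 1261732) = -(3319313 + 1261732) = -1*4581045 = -4581045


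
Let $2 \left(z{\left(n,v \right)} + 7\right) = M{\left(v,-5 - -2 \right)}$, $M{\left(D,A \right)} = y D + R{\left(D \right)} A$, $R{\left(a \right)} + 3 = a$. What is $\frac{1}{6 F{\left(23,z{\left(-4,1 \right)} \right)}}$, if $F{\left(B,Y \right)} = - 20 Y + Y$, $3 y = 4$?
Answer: $\frac{1}{380} \approx 0.0026316$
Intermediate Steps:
$y = \frac{4}{3}$ ($y = \frac{1}{3} \cdot 4 = \frac{4}{3} \approx 1.3333$)
$R{\left(a \right)} = -3 + a$
$M{\left(D,A \right)} = \frac{4 D}{3} + A \left(-3 + D\right)$ ($M{\left(D,A \right)} = \frac{4 D}{3} + \left(-3 + D\right) A = \frac{4 D}{3} + A \left(-3 + D\right)$)
$z{\left(n,v \right)} = - \frac{5}{2} - \frac{5 v}{6}$ ($z{\left(n,v \right)} = -7 + \frac{\frac{4 v}{3} + \left(-5 - -2\right) \left(-3 + v\right)}{2} = -7 + \frac{\frac{4 v}{3} + \left(-5 + 2\right) \left(-3 + v\right)}{2} = -7 + \frac{\frac{4 v}{3} - 3 \left(-3 + v\right)}{2} = -7 + \frac{\frac{4 v}{3} - \left(-9 + 3 v\right)}{2} = -7 + \frac{9 - \frac{5 v}{3}}{2} = -7 - \left(- \frac{9}{2} + \frac{5 v}{6}\right) = - \frac{5}{2} - \frac{5 v}{6}$)
$F{\left(B,Y \right)} = - 19 Y$
$\frac{1}{6 F{\left(23,z{\left(-4,1 \right)} \right)}} = \frac{1}{6 \left(- 19 \left(- \frac{5}{2} - \frac{5}{6}\right)\right)} = \frac{1}{6 \left(\left(-19\right) \left(- \frac{10}{3}\right)\right)} = \frac{1}{6 \cdot \frac{190}{3}} = \frac{1}{380}$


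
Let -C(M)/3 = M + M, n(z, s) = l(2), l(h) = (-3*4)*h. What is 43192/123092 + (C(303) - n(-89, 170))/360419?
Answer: 3836597600/11091173887 ≈ 0.34591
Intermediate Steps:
l(h) = -12*h
n(z, s) = -24 (n(z, s) = -12*2 = -24)
C(M) = -6*M (C(M) = -3*(M + M) = -6*M)
43192/123092 + (C(303) - n(-89, 170))/360419 = 43192/123092 + (-6*303 - 1*(-24))/360419 = 43192*(1/123092) + (-1818 + 24)*(1/360419) = 10798/30773 - 1794*1/360419 = 10798/30773 - 1794/360419 = 3836597600/11091173887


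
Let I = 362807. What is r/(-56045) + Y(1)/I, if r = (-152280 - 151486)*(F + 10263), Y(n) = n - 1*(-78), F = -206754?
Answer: -21654964843024987/20333518315 ≈ -1.0650e+6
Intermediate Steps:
Y(n) = 78 + n (Y(n) = n + 78 = 78 + n)
r = 59687285106 (r = (-152280 - 151486)*(-206754 + 10263) = -303766*(-196491) = 59687285106)
r/(-56045) + Y(1)/I = 59687285106/(-56045) + (78 + 1)/362807 = 59687285106*(-1/56045) + 79*(1/362807) = -59687285106/56045 + 79/362807 = -21654964843024987/20333518315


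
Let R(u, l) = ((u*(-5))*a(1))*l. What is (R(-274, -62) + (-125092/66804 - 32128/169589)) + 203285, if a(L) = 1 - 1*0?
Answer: 335183400307180/2832305889 ≈ 1.1834e+5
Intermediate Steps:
a(L) = 1 (a(L) = 1 + 0 = 1)
R(u, l) = -5*l*u (R(u, l) = ((u*(-5))*1)*l = (-5*u*1)*l = (-5*u)*l = -5*l*u)
(R(-274, -62) + (-125092/66804 - 32128/169589)) + 203285 = (-5*(-62)*(-274) + (-125092/66804 - 32128/169589)) + 203285 = (-84940 + (-125092*1/66804 - 32128*1/169589)) + 203285 = (-84940 + (-31273/16701 - 32128/169589)) + 203285 = (-84940 - 5840126525/2832305889) + 203285 = -240581902338185/2832305889 + 203285 = 335183400307180/2832305889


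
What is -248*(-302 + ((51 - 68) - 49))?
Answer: 91264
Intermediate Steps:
-248*(-302 + ((51 - 68) - 49)) = -248*(-302 + (-17 - 49)) = -248*(-302 - 66) = -248*(-368) = 91264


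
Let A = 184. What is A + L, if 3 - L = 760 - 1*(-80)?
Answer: -653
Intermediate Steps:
L = -837 (L = 3 - (760 - 1*(-80)) = 3 - (760 + 80) = 3 - 1*840 = 3 - 840 = -837)
A + L = 184 - 837 = -653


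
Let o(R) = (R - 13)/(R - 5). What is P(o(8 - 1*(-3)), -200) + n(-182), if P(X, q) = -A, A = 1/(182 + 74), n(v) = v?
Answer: -46593/256 ≈ -182.00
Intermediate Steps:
A = 1/256 ≈ 0.0039063
o(R) = (-13 + R)/(-5 + R)
P(X, q) = -1/256 (P(X, q) = -1*1/256 = -1/256)
P(o(8 - 1*(-3)), -200) + n(-182) = -1/256 - 182 = -46593/256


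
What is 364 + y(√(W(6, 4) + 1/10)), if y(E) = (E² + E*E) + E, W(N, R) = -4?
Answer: 1781/5 + I*√390/10 ≈ 356.2 + 1.9748*I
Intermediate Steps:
y(E) = E + 2*E² (y(E) = (E² + E²) + E = 2*E² + E = E + 2*E²)
364 + y(√(W(6, 4) + 1/10)) = 364 + √(-4 + 1/10)*(1 + 2*√(-4 + 1/10)) = 364 + √(-4 + ⅒)*(1 + 2*√(-4 + ⅒)) = 364 + √(-39/10)*(1 + 2*√(-39/10)) = 364 + (I*√390/10)*(1 + 2*(I*√390/10)) = 364 + (I*√390/10)*(1 + I*√390/5) = 364 + I*√390*(1 + I*√390/5)/10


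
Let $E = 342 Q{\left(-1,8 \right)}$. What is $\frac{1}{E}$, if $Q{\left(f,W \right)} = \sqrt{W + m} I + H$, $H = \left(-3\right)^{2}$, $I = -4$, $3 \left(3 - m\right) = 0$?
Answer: $- \frac{1}{3610} - \frac{2 \sqrt{11}}{16245} \approx -0.00068533$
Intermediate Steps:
$m = 3$ ($m = 3 - 0 = 3 + 0 = 3$)
$H = 9$
$Q{\left(f,W \right)} = 9 - 4 \sqrt{3 + W}$ ($Q{\left(f,W \right)} = \sqrt{W + 3} \left(-4\right) + 9 = \sqrt{3 + W} \left(-4\right) + 9 = - 4 \sqrt{3 + W} + 9 = 9 - 4 \sqrt{3 + W}$)
$E = 3078 - 1368 \sqrt{11}$ ($E = 342 \left(9 - 4 \sqrt{3 + 8}\right) = 342 \left(9 - 4 \sqrt{11}\right) = 3078 - 1368 \sqrt{11} \approx -1459.1$)
$\frac{1}{E} = \frac{1}{3078 - 1368 \sqrt{11}}$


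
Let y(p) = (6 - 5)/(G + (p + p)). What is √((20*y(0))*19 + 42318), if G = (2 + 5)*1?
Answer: √2076242/7 ≈ 205.85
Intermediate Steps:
G = 7 (G = 7*1 = 7)
y(p) = 1/(7 + 2*p) (y(p) = (6 - 5)/(7 + (p + p)) = 1/(7 + 2*p))
√((20*y(0))*19 + 42318) = √((20/(7 + 2*0))*19 + 42318) = √((20/(7 + 0))*19 + 42318) = √((20/7)*19 + 42318) = √(380/7 + 42318) = √(296606/7) = √2076242/7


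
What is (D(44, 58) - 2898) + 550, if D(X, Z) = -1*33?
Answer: -2381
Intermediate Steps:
D(X, Z) = -33
(D(44, 58) - 2898) + 550 = (-33 - 2898) + 550 = -2931 + 550 = -2381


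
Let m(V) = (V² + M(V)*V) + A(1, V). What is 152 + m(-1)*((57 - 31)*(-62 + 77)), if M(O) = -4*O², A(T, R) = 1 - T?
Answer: 2102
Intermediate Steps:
m(V) = V² - 4*V³ (m(V) = (V² + (-4*V²)*V) + (1 - 1*1) = (V² - 4*V³) + (1 - 1) = (V² - 4*V³) + 0 = V² - 4*V³)
152 + m(-1)*((57 - 31)*(-62 + 77)) = 152 + ((-1)²*(1 - 4*(-1)))*((57 - 31)*(-62 + 77)) = 152 + (1*(1 + 4))*(26*15) = 152 + (1*5)*390 = 152 + 5*390 = 152 + 1950 = 2102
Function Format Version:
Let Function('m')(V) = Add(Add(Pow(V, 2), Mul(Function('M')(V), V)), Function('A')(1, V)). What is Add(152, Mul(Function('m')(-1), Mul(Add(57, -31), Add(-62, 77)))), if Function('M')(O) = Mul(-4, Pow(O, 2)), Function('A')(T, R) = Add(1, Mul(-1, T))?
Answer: 2102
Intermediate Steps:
Function('m')(V) = Add(Pow(V, 2), Mul(-4, Pow(V, 3))) (Function('m')(V) = Add(Add(Pow(V, 2), Mul(Mul(-4, Pow(V, 2)), V)), Add(1, Mul(-1, 1))) = Add(Add(Pow(V, 2), Mul(-4, Pow(V, 3))), Add(1, -1)) = Add(Add(Pow(V, 2), Mul(-4, Pow(V, 3))), 0) = Add(Pow(V, 2), Mul(-4, Pow(V, 3))))
Add(152, Mul(Function('m')(-1), Mul(Add(57, -31), Add(-62, 77)))) = Add(152, Mul(Mul(Pow(-1, 2), Add(1, Mul(-4, -1))), Mul(Add(57, -31), Add(-62, 77)))) = Add(152, Mul(Mul(1, Add(1, 4)), Mul(26, 15))) = Add(152, Mul(Mul(1, 5), 390)) = Add(152, Mul(5, 390)) = Add(152, 1950) = 2102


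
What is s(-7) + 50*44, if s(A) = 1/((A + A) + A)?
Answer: 46199/21 ≈ 2200.0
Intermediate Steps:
s(A) = 1/(3*A) (s(A) = 1/(2*A + A) = 1/(3*A))
s(-7) + 50*44 = (⅓)/(-7) + 50*44 = (⅓)*(-⅐) + 2200 = -1/21 + 2200 = 46199/21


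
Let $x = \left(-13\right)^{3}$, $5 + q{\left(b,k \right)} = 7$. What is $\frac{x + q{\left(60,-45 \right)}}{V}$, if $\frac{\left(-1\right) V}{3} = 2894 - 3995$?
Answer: $- \frac{2195}{3303} \approx -0.66455$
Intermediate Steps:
$q{\left(b,k \right)} = 2$ ($q{\left(b,k \right)} = -5 + 7 = 2$)
$x = -2197$
$V = 3303$ ($V = - 3 \left(2894 - 3995\right) = \left(-3\right) \left(-1101\right) = 3303$)
$\frac{x + q{\left(60,-45 \right)}}{V} = \frac{-2197 + 2}{3303} = \left(-2195\right) \frac{1}{3303} = - \frac{2195}{3303}$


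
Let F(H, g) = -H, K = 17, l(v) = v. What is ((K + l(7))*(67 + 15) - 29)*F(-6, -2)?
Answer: 11634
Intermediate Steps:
((K + l(7))*(67 + 15) - 29)*F(-6, -2) = ((17 + 7)*(67 + 15) - 29)*(-1*(-6)) = (24*82 - 29)*6 = (1968 - 29)*6 = 1939*6 = 11634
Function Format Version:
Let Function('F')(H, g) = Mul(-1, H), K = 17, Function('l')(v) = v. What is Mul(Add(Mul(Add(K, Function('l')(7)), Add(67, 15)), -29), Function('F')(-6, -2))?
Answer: 11634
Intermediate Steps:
Mul(Add(Mul(Add(K, Function('l')(7)), Add(67, 15)), -29), Function('F')(-6, -2)) = Mul(Add(Mul(Add(17, 7), Add(67, 15)), -29), Mul(-1, -6)) = Mul(Add(Mul(24, 82), -29), 6) = Mul(Add(1968, -29), 6) = Mul(1939, 6) = 11634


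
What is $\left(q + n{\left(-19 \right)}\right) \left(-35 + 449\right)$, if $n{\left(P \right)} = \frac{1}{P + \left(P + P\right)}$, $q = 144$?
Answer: $\frac{1132566}{19} \approx 59609.0$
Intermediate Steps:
$n{\left(P \right)} = \frac{1}{3 P}$ ($n{\left(P \right)} = \frac{1}{P + 2 P} = \frac{1}{3 P}$)
$\left(q + n{\left(-19 \right)}\right) \left(-35 + 449\right) = \left(144 + \frac{1}{3 \left(-19\right)}\right) \left(-35 + 449\right) = \left(144 + \frac{1}{3} \left(- \frac{1}{19}\right)\right) 414 = \left(144 - \frac{1}{57}\right) 414 = \frac{8207}{57} \cdot 414 = \frac{1132566}{19}$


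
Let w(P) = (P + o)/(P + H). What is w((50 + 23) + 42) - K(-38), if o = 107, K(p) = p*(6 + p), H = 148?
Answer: -319586/263 ≈ -1215.2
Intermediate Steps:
w(P) = (107 + P)/(148 + P) (w(P) = (P + 107)/(P + 148) = (107 + P)/(148 + P))
w((50 + 23) + 42) - K(-38) = (107 + ((50 + 23) + 42))/(148 + ((50 + 23) + 42)) - (-38)*(6 - 38) = (107 + (73 + 42))/(148 + (73 + 42)) - (-38)*(-32) = (107 + 115)/(148 + 115) - 1*1216 = 222/263 - 1216 = -319586/263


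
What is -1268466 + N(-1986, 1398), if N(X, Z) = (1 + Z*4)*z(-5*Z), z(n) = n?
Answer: -40363536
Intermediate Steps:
N(X, Z) = -5*Z*(1 + 4*Z) (N(X, Z) = (1 + Z*4)*(-5*Z) = (1 + 4*Z)*(-5*Z) = -5*Z*(1 + 4*Z))
-1268466 + N(-1986, 1398) = -1268466 - 5*1398*(1 + 4*1398) = -1268466 - 5*1398*(1 + 5592) = -1268466 - 5*1398*5593 = -1268466 - 39095070 = -40363536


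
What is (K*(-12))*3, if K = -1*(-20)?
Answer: -720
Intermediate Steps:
K = 20
(K*(-12))*3 = (20*(-12))*3 = -240*3 = -720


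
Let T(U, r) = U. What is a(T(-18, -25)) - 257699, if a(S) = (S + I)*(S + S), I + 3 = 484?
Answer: -274367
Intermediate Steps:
I = 481 (I = -3 + 484 = 481)
a(S) = 2*S*(481 + S) (a(S) = (S + 481)*(S + S) = (481 + S)*(2*S) = 2*S*(481 + S))
a(T(-18, -25)) - 257699 = 2*(-18)*(481 - 18) - 257699 = 2*(-18)*463 - 257699 = -16668 - 257699 = -274367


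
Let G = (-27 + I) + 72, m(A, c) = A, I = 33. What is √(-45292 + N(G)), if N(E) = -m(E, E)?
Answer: I*√45370 ≈ 213.0*I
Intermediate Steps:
G = 78 (G = (-27 + 33) + 72 = 6 + 72 = 78)
N(E) = -E
√(-45292 + N(G)) = √(-45292 - 1*78) = √(-45292 - 78) = √(-45370) = I*√45370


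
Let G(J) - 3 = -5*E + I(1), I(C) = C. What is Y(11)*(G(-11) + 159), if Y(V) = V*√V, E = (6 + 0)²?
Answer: -187*√11 ≈ -620.21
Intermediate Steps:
E = 36 (E = 6² = 36)
Y(V) = V^(3/2)
G(J) = -176 (G(J) = 3 + (-5*36 + 1) = 3 + (-180 + 1) = 3 - 179 = -176)
Y(11)*(G(-11) + 159) = 11^(3/2)*(-176 + 159) = (11*√11)*(-17) = -187*√11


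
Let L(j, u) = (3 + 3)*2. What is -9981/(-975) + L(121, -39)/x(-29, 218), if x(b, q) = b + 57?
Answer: 24264/2275 ≈ 10.665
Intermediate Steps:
L(j, u) = 12 (L(j, u) = 6*2 = 12)
x(b, q) = 57 + b
-9981/(-975) + L(121, -39)/x(-29, 218) = -9981/(-975) + 12/(57 - 29) = -9981*(-1/975) + 12/28 = 3327/325 + 12*(1/28) = 3327/325 + 3/7 = 24264/2275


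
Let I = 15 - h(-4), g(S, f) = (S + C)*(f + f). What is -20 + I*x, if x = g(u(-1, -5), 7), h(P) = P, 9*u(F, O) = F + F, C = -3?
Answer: -7894/9 ≈ -877.11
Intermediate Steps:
u(F, O) = 2*F/9 (u(F, O) = (F + F)/9 = (2*F)/9 = 2*F/9)
g(S, f) = 2*f*(-3 + S) (g(S, f) = (S - 3)*(f + f) = (-3 + S)*(2*f) = 2*f*(-3 + S))
I = 19 (I = 15 - 1*(-4) = 15 + 4 = 19)
x = -406/9 (x = 2*7*(-3 + (2/9)*(-1)) = 2*7*(-3 - 2/9) = 2*7*(-29/9) = -406/9 ≈ -45.111)
-20 + I*x = -20 + 19*(-406/9) = -20 - 7714/9 = -7894/9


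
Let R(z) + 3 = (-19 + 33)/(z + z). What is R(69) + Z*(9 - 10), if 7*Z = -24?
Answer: 256/483 ≈ 0.53002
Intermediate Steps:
Z = -24/7 (Z = (⅐)*(-24) = -24/7 ≈ -3.4286)
R(z) = -3 + 7/z (R(z) = -3 + (-19 + 33)/(z + z) = -3 + 14/((2*z)) = -3 + 14*(1/(2*z)) = -3 + 7/z)
R(69) + Z*(9 - 10) = (-3 + 7/69) - 24*(9 - 10)/7 = (-3 + 7*(1/69)) - 24/7*(-1) = (-3 + 7/69) + 24/7 = -200/69 + 24/7 = 256/483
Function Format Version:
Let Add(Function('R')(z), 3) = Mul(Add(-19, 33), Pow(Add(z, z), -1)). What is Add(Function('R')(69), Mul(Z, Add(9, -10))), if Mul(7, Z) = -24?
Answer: Rational(256, 483) ≈ 0.53002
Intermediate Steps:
Z = Rational(-24, 7) (Z = Mul(Rational(1, 7), -24) = Rational(-24, 7) ≈ -3.4286)
Function('R')(z) = Add(-3, Mul(7, Pow(z, -1))) (Function('R')(z) = Add(-3, Mul(Add(-19, 33), Pow(Add(z, z), -1))) = Add(-3, Mul(14, Pow(Mul(2, z), -1))) = Add(-3, Mul(14, Mul(Rational(1, 2), Pow(z, -1)))) = Add(-3, Mul(7, Pow(z, -1))))
Add(Function('R')(69), Mul(Z, Add(9, -10))) = Add(Add(-3, Mul(7, Pow(69, -1))), Mul(Rational(-24, 7), Add(9, -10))) = Add(Add(-3, Mul(7, Rational(1, 69))), Mul(Rational(-24, 7), -1)) = Add(Add(-3, Rational(7, 69)), Rational(24, 7)) = Add(Rational(-200, 69), Rational(24, 7)) = Rational(256, 483)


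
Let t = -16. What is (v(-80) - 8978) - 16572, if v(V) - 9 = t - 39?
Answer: -25596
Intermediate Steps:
v(V) = -46 (v(V) = 9 + (-16 - 39) = 9 - 55 = -46)
(v(-80) - 8978) - 16572 = (-46 - 8978) - 16572 = -9024 - 16572 = -25596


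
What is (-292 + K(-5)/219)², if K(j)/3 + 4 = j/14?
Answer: 89093295225/1044484 ≈ 85299.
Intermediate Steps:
K(j) = -12 + 3*j/14 (K(j) = -12 + 3*(j/14) = -12 + 3*j/14)
(-292 + K(-5)/219)² = (-292 + (-12 + (3/14)*(-5))/219)² = (-292 + (-12 - 15/14)*(1/219))² = (-292 - 183/14*1/219)² = (-292 - 61/1022)² = (-298485/1022)² = 89093295225/1044484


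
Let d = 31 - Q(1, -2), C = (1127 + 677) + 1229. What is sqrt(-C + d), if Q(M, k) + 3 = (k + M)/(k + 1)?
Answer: 10*I*sqrt(30) ≈ 54.772*I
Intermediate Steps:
Q(M, k) = -3 + (M + k)/(1 + k) (Q(M, k) = -3 + (k + M)/(k + 1) = -3 + (M + k)/(1 + k))
C = 3033 (C = 1804 + 1229 = 3033)
d = 33 (d = 31 - (-3 + 1 - 2*(-2))/(1 - 2) = 31 - (-3 + 1 + 4)/(-1) = 31 - (-1)*2 = 31 - 1*(-2) = 31 + 2 = 33)
sqrt(-C + d) = sqrt(-1*3033 + 33) = sqrt(-3033 + 33) = sqrt(-3000) = 10*I*sqrt(30)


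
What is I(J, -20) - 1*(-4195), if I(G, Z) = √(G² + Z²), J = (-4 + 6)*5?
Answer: 4195 + 10*√5 ≈ 4217.4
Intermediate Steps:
J = 10 (J = 2*5 = 10)
I(J, -20) - 1*(-4195) = √(10² + (-20)²) - 1*(-4195) = √(100 + 400) + 4195 = √500 + 4195 = 10*√5 + 4195 = 4195 + 10*√5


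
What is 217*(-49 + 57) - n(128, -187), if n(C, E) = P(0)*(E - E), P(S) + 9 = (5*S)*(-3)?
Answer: 1736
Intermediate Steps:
P(S) = -9 - 15*S (P(S) = -9 + (5*S)*(-3) = -9 - 15*S)
n(C, E) = 0 (n(C, E) = (-9 - 15*0)*(E - E) = (-9 + 0)*0 = -9*0 = 0)
217*(-49 + 57) - n(128, -187) = 217*(-49 + 57) - 1*0 = 217*8 + 0 = 1736 + 0 = 1736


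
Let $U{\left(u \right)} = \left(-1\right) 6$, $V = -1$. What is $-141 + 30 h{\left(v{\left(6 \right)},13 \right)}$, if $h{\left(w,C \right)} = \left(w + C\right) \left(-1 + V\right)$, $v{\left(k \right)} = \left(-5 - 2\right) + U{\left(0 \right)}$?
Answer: $-141$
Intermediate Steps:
$U{\left(u \right)} = -6$
$v{\left(k \right)} = -13$ ($v{\left(k \right)} = \left(-5 - 2\right) - 6 = -7 - 6 = -13$)
$h{\left(w,C \right)} = - 2 C - 2 w$ ($h{\left(w,C \right)} = \left(w + C\right) \left(-1 - 1\right) = \left(C + w\right) \left(-2\right) = - 2 C - 2 w$)
$-141 + 30 h{\left(v{\left(6 \right)},13 \right)} = -141 + 30 \left(\left(-2\right) 13 - -26\right) = -141 + 30 \left(-26 + 26\right) = -141 + 30 \cdot 0 = -141 + 0 = -141$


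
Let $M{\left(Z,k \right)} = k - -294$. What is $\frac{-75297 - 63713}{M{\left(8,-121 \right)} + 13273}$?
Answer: $- \frac{69505}{6723} \approx -10.338$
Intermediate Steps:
$M{\left(Z,k \right)} = 294 + k$ ($M{\left(Z,k \right)} = k + 294 = 294 + k$)
$\frac{-75297 - 63713}{M{\left(8,-121 \right)} + 13273} = \frac{-75297 - 63713}{\left(294 - 121\right) + 13273} = - \frac{139010}{173 + 13273} = - \frac{139010}{13446} = \left(-139010\right) \frac{1}{13446} = - \frac{69505}{6723}$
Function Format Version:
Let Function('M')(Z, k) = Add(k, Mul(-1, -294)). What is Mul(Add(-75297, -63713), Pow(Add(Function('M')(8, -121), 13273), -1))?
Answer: Rational(-69505, 6723) ≈ -10.338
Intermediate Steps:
Function('M')(Z, k) = Add(294, k) (Function('M')(Z, k) = Add(k, 294) = Add(294, k))
Mul(Add(-75297, -63713), Pow(Add(Function('M')(8, -121), 13273), -1)) = Mul(Add(-75297, -63713), Pow(Add(Add(294, -121), 13273), -1)) = Mul(-139010, Pow(Add(173, 13273), -1)) = Mul(-139010, Pow(13446, -1)) = Mul(-139010, Rational(1, 13446)) = Rational(-69505, 6723)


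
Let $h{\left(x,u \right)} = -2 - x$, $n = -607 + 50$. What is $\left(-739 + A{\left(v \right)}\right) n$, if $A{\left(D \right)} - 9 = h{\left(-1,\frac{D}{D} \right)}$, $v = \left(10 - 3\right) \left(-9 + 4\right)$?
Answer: $407167$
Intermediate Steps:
$n = -557$
$v = -35$ ($v = 7 \left(-5\right) = -35$)
$A{\left(D \right)} = 8$ ($A{\left(D \right)} = 9 - 1 = 8$)
$\left(-739 + A{\left(v \right)}\right) n = \left(-739 + 8\right) \left(-557\right) = \left(-731\right) \left(-557\right) = 407167$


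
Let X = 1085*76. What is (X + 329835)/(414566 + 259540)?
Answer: 412295/674106 ≈ 0.61162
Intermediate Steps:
X = 82460
(X + 329835)/(414566 + 259540) = (82460 + 329835)/(414566 + 259540) = 412295/674106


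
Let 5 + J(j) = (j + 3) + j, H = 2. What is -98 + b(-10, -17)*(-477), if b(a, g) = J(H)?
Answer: -1052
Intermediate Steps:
J(j) = -2 + 2*j (J(j) = -5 + ((j + 3) + j) = -5 + ((3 + j) + j) = -5 + (3 + 2*j) = -2 + 2*j)
b(a, g) = 2 (b(a, g) = -2 + 2*2 = -2 + 4 = 2)
-98 + b(-10, -17)*(-477) = -98 + 2*(-477) = -98 - 954 = -1052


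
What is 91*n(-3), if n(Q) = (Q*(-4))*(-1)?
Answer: -1092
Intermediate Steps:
n(Q) = 4*Q (n(Q) = -4*Q*(-1) = 4*Q)
91*n(-3) = 91*(4*(-3)) = 91*(-12) = -1092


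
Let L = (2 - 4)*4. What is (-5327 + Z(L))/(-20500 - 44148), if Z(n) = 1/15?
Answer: 9988/121215 ≈ 0.082399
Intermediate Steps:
L = -8 (L = -2*4 = -8)
Z(n) = 1/15
(-5327 + Z(L))/(-20500 - 44148) = (-5327 + 1/15)/(-20500 - 44148) = -79904/15/(-64648) = -79904/15*(-1/64648) = 9988/121215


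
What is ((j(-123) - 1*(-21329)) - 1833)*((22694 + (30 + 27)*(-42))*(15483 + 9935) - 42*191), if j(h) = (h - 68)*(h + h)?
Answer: 34303208044196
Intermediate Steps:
j(h) = 2*h*(-68 + h) (j(h) = (-68 + h)*(2*h) = 2*h*(-68 + h))
((j(-123) - 1*(-21329)) - 1833)*((22694 + (30 + 27)*(-42))*(15483 + 9935) - 42*191) = ((2*(-123)*(-68 - 123) - 1*(-21329)) - 1833)*((22694 + (30 + 27)*(-42))*(15483 + 9935) - 42*191) = ((2*(-123)*(-191) + 21329) - 1833)*((22694 + 57*(-42))*25418 - 8022) = ((46986 + 21329) - 1833)*((22694 - 2394)*25418 - 8022) = (68315 - 1833)*(20300*25418 - 8022) = 66482*(515985400 - 8022) = 66482*515977378 = 34303208044196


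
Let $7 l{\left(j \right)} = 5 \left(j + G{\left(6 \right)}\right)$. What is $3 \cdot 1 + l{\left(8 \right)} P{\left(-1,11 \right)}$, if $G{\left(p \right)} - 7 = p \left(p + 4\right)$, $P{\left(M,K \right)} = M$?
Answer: $- \frac{354}{7} \approx -50.571$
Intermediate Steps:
$G{\left(p \right)} = 7 + p \left(4 + p\right)$ ($G{\left(p \right)} = 7 + p \left(p + 4\right) = 7 + p \left(4 + p\right)$)
$l{\left(j \right)} = \frac{335}{7} + \frac{5 j}{7}$ ($l{\left(j \right)} = \frac{5 \left(j + \left(7 + 6^{2} + 4 \cdot 6\right)\right)}{7} = \frac{5 \left(j + \left(7 + 36 + 24\right)\right)}{7} = \frac{5 \left(j + 67\right)}{7} = \frac{5 \left(67 + j\right)}{7} = \frac{335 + 5 j}{7} = \frac{335}{7} + \frac{5 j}{7}$)
$3 \cdot 1 + l{\left(8 \right)} P{\left(-1,11 \right)} = 3 \cdot 1 + \left(\frac{335}{7} + \frac{5}{7} \cdot 8\right) \left(-1\right) = 3 + \left(\frac{335}{7} + \frac{40}{7}\right) \left(-1\right) = 3 + \frac{375}{7} \left(-1\right) = 3 - \frac{375}{7} = - \frac{354}{7}$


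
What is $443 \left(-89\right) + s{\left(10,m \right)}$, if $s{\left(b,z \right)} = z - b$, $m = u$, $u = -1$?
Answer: $-39438$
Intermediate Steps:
$m = -1$
$443 \left(-89\right) + s{\left(10,m \right)} = 443 \left(-89\right) - 11 = -39427 - 11 = -39438$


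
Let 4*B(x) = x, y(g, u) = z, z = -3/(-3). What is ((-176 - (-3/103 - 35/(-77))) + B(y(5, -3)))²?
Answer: 637485674329/20539024 ≈ 31038.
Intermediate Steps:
z = 1 (z = -3*(-⅓) = 1)
y(g, u) = 1
B(x) = x/4
((-176 - (-3/103 - 35/(-77))) + B(y(5, -3)))² = ((-176 - (-3/103 - 35/(-77))) + (¼)*1)² = ((-176 - (-3*1/103 - 35*(-1/77))) + ¼)² = ((-176 - (-3/103 + 5/11)) + ¼)² = ((-176 - 1*482/1133) + ¼)² = ((-176 - 482/1133) + ¼)² = (-199890/1133 + ¼)² = (-798427/4532)² = 637485674329/20539024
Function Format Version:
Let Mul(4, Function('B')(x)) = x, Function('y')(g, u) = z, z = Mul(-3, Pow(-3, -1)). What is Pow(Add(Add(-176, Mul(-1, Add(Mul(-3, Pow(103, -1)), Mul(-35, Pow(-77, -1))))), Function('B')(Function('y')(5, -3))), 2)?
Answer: Rational(637485674329, 20539024) ≈ 31038.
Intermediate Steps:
z = 1 (z = Mul(-3, Rational(-1, 3)) = 1)
Function('y')(g, u) = 1
Function('B')(x) = Mul(Rational(1, 4), x)
Pow(Add(Add(-176, Mul(-1, Add(Mul(-3, Pow(103, -1)), Mul(-35, Pow(-77, -1))))), Function('B')(Function('y')(5, -3))), 2) = Pow(Add(Add(-176, Mul(-1, Add(Mul(-3, Pow(103, -1)), Mul(-35, Pow(-77, -1))))), Mul(Rational(1, 4), 1)), 2) = Pow(Add(Add(-176, Mul(-1, Add(Mul(-3, Rational(1, 103)), Mul(-35, Rational(-1, 77))))), Rational(1, 4)), 2) = Pow(Add(Add(-176, Mul(-1, Add(Rational(-3, 103), Rational(5, 11)))), Rational(1, 4)), 2) = Pow(Add(Add(-176, Mul(-1, Rational(482, 1133))), Rational(1, 4)), 2) = Pow(Add(Add(-176, Rational(-482, 1133)), Rational(1, 4)), 2) = Pow(Add(Rational(-199890, 1133), Rational(1, 4)), 2) = Pow(Rational(-798427, 4532), 2) = Rational(637485674329, 20539024)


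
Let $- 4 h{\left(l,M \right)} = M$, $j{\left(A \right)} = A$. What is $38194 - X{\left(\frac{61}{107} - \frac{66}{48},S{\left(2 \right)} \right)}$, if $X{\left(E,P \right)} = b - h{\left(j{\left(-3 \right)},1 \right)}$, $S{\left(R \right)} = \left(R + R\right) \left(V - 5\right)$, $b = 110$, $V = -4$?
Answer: $\frac{152335}{4} \approx 38084.0$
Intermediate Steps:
$h{\left(l,M \right)} = - \frac{M}{4}$
$S{\left(R \right)} = - 18 R$ ($S{\left(R \right)} = \left(R + R\right) \left(-4 - 5\right) = 2 R \left(-9\right) = - 18 R$)
$X{\left(E,P \right)} = \frac{441}{4}$ ($X{\left(E,P \right)} = 110 - \left(- \frac{1}{4}\right) 1 = 110 - - \frac{1}{4} = 110 + \frac{1}{4} = \frac{441}{4}$)
$38194 - X{\left(\frac{61}{107} - \frac{66}{48},S{\left(2 \right)} \right)} = 38194 - \frac{441}{4} = \frac{152335}{4}$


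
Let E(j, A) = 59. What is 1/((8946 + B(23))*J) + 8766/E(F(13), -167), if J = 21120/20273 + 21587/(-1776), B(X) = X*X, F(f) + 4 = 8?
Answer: 3021222539062938/20334490212025 ≈ 148.58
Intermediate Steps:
F(f) = 4 (F(f) = -4 + 8 = 4)
B(X) = X**2
J = -36374921/3273168 (J = 21120*(1/20273) + 21587*(-1/1776) = 1920/1843 - 21587/1776 = -36374921/3273168 ≈ -11.113)
1/((8946 + B(23))*J) + 8766/E(F(13), -167) = 1/((8946 + 23**2)*(-36374921/3273168)) + 8766/59 = -3273168/36374921/(8946 + 529) + 8766*(1/59) = -3273168/36374921/9475 + 8766/59 = (1/9475)*(-3273168/36374921) + 8766/59 = -3273168/344652376475 + 8766/59 = 3021222539062938/20334490212025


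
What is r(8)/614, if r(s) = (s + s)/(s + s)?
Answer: 1/614 ≈ 0.0016287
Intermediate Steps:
r(s) = 1 (r(s) = (2*s)/((2*s)) = (2*s)*(1/(2*s)) = 1)
r(8)/614 = 1/614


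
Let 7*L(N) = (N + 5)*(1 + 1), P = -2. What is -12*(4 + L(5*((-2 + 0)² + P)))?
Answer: -696/7 ≈ -99.429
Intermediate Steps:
L(N) = 10/7 + 2*N/7 (L(N) = ((N + 5)*(1 + 1))/7 = ((5 + N)*2)/7 = (10 + 2*N)/7 = 10/7 + 2*N/7)
-12*(4 + L(5*((-2 + 0)² + P))) = -12*(4 + (10/7 + 2*(5*((-2 + 0)² - 2))/7)) = -12*(4 + (10/7 + 2*(5*((-2)² - 2))/7)) = -12*(4 + (10/7 + 2*(5*(4 - 2))/7)) = -12*(4 + (10/7 + 2*(5*2)/7)) = -12*(4 + (10/7 + (2/7)*10)) = -12*(4 + (10/7 + 20/7)) = -12*(4 + 30/7) = -12*58/7 = -696/7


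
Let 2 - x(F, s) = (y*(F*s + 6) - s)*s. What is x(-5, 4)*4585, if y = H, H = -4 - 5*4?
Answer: -6079710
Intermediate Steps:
H = -24 (H = -4 - 20 = -24)
y = -24
x(F, s) = 2 - s*(-144 - s - 24*F*s) (x(F, s) = 2 - (-24*(F*s + 6) - s)*s = 2 - (-24*(6 + F*s) - s)*s = 2 - ((-144 - 24*F*s) - s)*s = 2 - (-144 - s - 24*F*s)*s = 2 - s*(-144 - s - 24*F*s))
x(-5, 4)*4585 = (2 + 4² + 144*4 + 24*(-5)*4²)*4585 = (2 + 16 + 576 + 24*(-5)*16)*4585 = (2 + 16 + 576 - 1920)*4585 = -1326*4585 = -6079710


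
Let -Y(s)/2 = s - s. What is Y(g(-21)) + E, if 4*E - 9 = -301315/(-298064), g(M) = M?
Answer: 2983891/1192256 ≈ 2.5027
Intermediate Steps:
E = 2983891/1192256 (E = 9/4 + (-301315/(-298064))/4 = 9/4 + (-301315*(-1/298064))/4 = 9/4 + (1/4)*(301315/298064) = 9/4 + 301315/1192256 = 2983891/1192256 ≈ 2.5027)
Y(s) = 0 (Y(s) = -2*(s - s) = -2*0 = 0)
Y(g(-21)) + E = 0 + 2983891/1192256 = 2983891/1192256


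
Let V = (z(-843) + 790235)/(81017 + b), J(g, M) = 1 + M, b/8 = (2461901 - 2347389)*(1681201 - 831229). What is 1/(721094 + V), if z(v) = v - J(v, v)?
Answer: 778656030329/561484191534850160 ≈ 1.3868e-6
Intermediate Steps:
b = 778655949312 (b = 8*((2461901 - 2347389)*(1681201 - 831229)) = 8*(114512*849972) = 8*97331993664 = 778655949312)
z(v) = -1 (z(v) = v - (1 + v) = v + (-1 - v) = -1)
V = 790234/778656030329 (V = (-1 + 790235)/(81017 + 778655949312) = 790234/778656030329 ≈ 1.0149e-6)
1/(721094 + V) = 1/(721094 + 790234/778656030329) = 1/(561484191534850160/778656030329) = 778656030329/561484191534850160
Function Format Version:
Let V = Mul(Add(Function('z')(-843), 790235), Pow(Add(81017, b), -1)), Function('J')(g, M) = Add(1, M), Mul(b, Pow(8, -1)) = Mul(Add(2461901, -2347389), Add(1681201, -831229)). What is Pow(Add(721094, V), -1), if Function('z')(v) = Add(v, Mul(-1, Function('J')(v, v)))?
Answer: Rational(778656030329, 561484191534850160) ≈ 1.3868e-6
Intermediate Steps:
b = 778655949312 (b = Mul(8, Mul(Add(2461901, -2347389), Add(1681201, -831229))) = Mul(8, Mul(114512, 849972)) = Mul(8, 97331993664) = 778655949312)
Function('z')(v) = -1 (Function('z')(v) = Add(v, Mul(-1, Add(1, v))) = Add(v, Add(-1, Mul(-1, v))) = -1)
V = Rational(790234, 778656030329) (V = Mul(Add(-1, 790235), Pow(Add(81017, 778655949312), -1)) = Mul(790234, Pow(778656030329, -1)) = Mul(790234, Rational(1, 778656030329)) = Rational(790234, 778656030329) ≈ 1.0149e-6)
Pow(Add(721094, V), -1) = Pow(Add(721094, Rational(790234, 778656030329)), -1) = Pow(Rational(561484191534850160, 778656030329), -1) = Rational(778656030329, 561484191534850160)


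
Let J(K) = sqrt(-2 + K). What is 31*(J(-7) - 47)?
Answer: -1457 + 93*I ≈ -1457.0 + 93.0*I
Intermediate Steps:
31*(J(-7) - 47) = 31*(sqrt(-2 - 7) - 47) = 31*(sqrt(-9) - 47) = 31*(3*I - 47) = 31*(-47 + 3*I) = -1457 + 93*I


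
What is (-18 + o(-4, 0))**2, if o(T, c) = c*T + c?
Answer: 324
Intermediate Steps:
o(T, c) = c + T*c (o(T, c) = T*c + c = c + T*c)
(-18 + o(-4, 0))**2 = (-18 + 0*(1 - 4))**2 = (-18 + 0*(-3))**2 = (-18 + 0)**2 = (-18)**2 = 324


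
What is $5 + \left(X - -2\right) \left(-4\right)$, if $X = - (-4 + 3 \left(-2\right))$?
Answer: $-43$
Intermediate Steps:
$X = 10$ ($X = - (-4 - 6) = \left(-1\right) \left(-10\right) = 10$)
$5 + \left(X - -2\right) \left(-4\right) = 5 + \left(10 - -2\right) \left(-4\right) = 5 + \left(10 + 2\right) \left(-4\right) = 5 + 12 \left(-4\right) = 5 - 48 = -43$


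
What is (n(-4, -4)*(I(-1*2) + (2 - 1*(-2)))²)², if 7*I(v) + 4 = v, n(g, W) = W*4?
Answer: 59969536/2401 ≈ 24977.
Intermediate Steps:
n(g, W) = 4*W
I(v) = -4/7 + v/7
(n(-4, -4)*(I(-1*2) + (2 - 1*(-2)))²)² = ((4*(-4))*((-4/7 + (-1*2)/7) + (2 - 1*(-2)))²)² = (-16*((-4/7 + (⅐)*(-2)) + (2 + 2))²)² = (-16*((-4/7 - 2/7) + 4)²)² = (-16*(-6/7 + 4)²)² = (-16*(22/7)²)² = (-16*484/49)² = (-7744/49)² = 59969536/2401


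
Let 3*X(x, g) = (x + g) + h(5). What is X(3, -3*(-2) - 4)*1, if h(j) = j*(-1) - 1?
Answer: -1/3 ≈ -0.33333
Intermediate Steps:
h(j) = -1 - j (h(j) = -j - 1 = -1 - j)
X(x, g) = -2 + g/3 + x/3 (X(x, g) = ((x + g) + (-1 - 1*5))/3 = ((g + x) + (-1 - 5))/3 = ((g + x) - 6)/3 = (-6 + g + x)/3 = -2 + g/3 + x/3)
X(3, -3*(-2) - 4)*1 = (-2 + (-3*(-2) - 4)/3 + (1/3)*3)*1 = (-2 + (6 - 4)/3 + 1)*1 = (-2 + (1/3)*2 + 1)*1 = (-2 + 2/3 + 1)*1 = -1/3*1 = -1/3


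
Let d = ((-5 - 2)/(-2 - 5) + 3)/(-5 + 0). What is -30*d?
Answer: 24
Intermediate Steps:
d = -⅘ (d = (-7/(-7) + 3)/(-5) = (-7*(-⅐) + 3)*(-⅕) = (1 + 3)*(-⅕) = 4*(-⅕) = -⅘ ≈ -0.80000)
-30*d = -30*(-⅘) = 24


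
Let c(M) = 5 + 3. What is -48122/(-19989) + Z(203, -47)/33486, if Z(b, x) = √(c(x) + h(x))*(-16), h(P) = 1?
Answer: 268408970/111558609 ≈ 2.4060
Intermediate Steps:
c(M) = 8
Z(b, x) = -48 (Z(b, x) = √(8 + 1)*(-16) = √9*(-16) = 3*(-16) = -48)
-48122/(-19989) + Z(203, -47)/33486 = -48122/(-19989) - 48/33486 = -48122*(-1/19989) - 48*1/33486 = 48122/19989 - 8/5581 = 268408970/111558609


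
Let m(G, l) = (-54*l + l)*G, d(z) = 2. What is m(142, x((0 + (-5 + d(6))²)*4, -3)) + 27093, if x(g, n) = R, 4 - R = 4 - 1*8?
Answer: -33115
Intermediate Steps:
R = 8 (R = 4 - (4 - 1*8) = 4 - (4 - 8) = 4 - 1*(-4) = 4 + 4 = 8)
x(g, n) = 8
m(G, l) = -53*G*l (m(G, l) = (-53*l)*G = -53*G*l)
m(142, x((0 + (-5 + d(6))²)*4, -3)) + 27093 = -53*142*8 + 27093 = -60208 + 27093 = -33115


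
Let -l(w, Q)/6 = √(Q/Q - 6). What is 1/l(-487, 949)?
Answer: I*√5/30 ≈ 0.074536*I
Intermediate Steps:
l(w, Q) = -6*I*√5 (l(w, Q) = -6*√(Q/Q - 6) = -6*√(1 - 6) = -6*I*√5)
1/l(-487, 949) = 1/(-6*I*√5) = I*√5/30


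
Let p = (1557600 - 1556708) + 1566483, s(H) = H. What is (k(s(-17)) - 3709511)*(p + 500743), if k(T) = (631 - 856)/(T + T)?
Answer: -7671692784223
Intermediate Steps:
p = 1567375 (p = 892 + 1566483 = 1567375)
k(T) = -225/(2*T) (k(T) = -225*1/(2*T) = -225/(2*T))
(k(s(-17)) - 3709511)*(p + 500743) = (-225/2/(-17) - 3709511)*(1567375 + 500743) = (-225/2*(-1/17) - 3709511)*2068118 = (225/34 - 3709511)*2068118 = -126123149/34*2068118 = -7671692784223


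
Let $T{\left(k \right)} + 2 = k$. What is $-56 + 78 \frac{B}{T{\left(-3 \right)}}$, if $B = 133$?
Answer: $- \frac{10654}{5} \approx -2130.8$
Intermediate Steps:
$T{\left(k \right)} = -2 + k$
$-56 + 78 \frac{B}{T{\left(-3 \right)}} = -56 + 78 \frac{133}{-2 - 3} = -56 + 78 \frac{133}{-5} = -56 + 78 \cdot 133 \left(- \frac{1}{5}\right) = -56 + 78 \left(- \frac{133}{5}\right) = -56 - \frac{10374}{5} = - \frac{10654}{5}$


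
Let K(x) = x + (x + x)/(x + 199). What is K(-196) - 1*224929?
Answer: -675767/3 ≈ -2.2526e+5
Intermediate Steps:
K(x) = x + 2*x/(199 + x) (K(x) = x + (2*x)/(199 + x) = x + 2*x/(199 + x))
K(-196) - 1*224929 = -196*(201 - 196)/(199 - 196) - 1*224929 = -196*5/3 - 224929 = -196*⅓*5 - 224929 = -980/3 - 224929 = -675767/3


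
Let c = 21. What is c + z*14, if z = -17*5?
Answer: -1169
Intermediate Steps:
z = -85
c + z*14 = 21 - 85*14 = 21 - 1190 = -1169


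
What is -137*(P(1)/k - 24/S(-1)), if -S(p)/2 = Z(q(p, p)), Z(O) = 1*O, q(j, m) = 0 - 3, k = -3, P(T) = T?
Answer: 1781/3 ≈ 593.67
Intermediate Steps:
q(j, m) = -3
Z(O) = O
S(p) = 6 (S(p) = -2*(-3) = 6)
-137*(P(1)/k - 24/S(-1)) = -137*(1/(-3) - 24/6) = -137*(1*(-1/3) - 24*1/6) = -137*(-1/3 - 4) = -137*(-13/3) = 1781/3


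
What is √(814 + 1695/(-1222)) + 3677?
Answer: 3677 + √1213461886/1222 ≈ 3705.5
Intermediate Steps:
√(814 + 1695/(-1222)) + 3677 = √(814 + 1695*(-1/1222)) + 3677 = √(814 - 1695/1222) + 3677 = √(993013/1222) + 3677 = √1213461886/1222 + 3677 = 3677 + √1213461886/1222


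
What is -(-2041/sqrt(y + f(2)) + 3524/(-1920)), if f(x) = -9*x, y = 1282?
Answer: 881/480 + 2041*sqrt(79)/316 ≈ 59.243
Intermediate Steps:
-(-2041/sqrt(y + f(2)) + 3524/(-1920)) = -(-2041/sqrt(1282 - 9*2) + 3524/(-1920)) = -(-2041/sqrt(1282 - 18) + 3524*(-1/1920)) = -(-2041*sqrt(79)/316 - 881/480) = -(-881/480 - 2041*sqrt(79)/316) = 881/480 + 2041*sqrt(79)/316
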